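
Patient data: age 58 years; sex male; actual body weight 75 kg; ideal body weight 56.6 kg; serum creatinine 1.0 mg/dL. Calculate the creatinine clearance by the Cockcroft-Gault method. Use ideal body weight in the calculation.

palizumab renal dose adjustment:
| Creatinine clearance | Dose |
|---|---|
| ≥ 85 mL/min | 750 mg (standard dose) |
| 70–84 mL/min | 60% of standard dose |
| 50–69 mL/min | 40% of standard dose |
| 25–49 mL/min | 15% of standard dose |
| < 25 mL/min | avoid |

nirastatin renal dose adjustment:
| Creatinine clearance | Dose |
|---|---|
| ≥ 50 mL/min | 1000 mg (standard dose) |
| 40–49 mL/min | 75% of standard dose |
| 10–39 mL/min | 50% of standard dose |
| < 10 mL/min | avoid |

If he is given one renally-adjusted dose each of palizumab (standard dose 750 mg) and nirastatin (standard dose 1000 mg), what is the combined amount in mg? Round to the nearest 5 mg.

CrCl = (140 − 58) × 56.6 / (72 × 1) = 4641.2 / 72.00 ≈ 64.5 mL/min
CrCl ≈ 64 mL/min.
palizumab: 50–69 mL/min → 40% of 750 mg = 300 mg.
nirastatin: ≥ 50 mL/min → 100% of 1000 mg = 1000 mg.
Total = 300 + 1000 = 1300 mg.

1300 mg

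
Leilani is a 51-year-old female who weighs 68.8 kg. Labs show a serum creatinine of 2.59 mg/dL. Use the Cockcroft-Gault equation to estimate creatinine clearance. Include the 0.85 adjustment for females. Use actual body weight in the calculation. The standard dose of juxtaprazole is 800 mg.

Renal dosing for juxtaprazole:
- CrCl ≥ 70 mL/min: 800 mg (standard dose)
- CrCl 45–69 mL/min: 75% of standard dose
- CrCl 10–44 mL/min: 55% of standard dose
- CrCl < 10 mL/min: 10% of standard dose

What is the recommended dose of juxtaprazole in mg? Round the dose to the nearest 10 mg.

CrCl = (140 − 51) × 68.8 / (72 × 2.59) × 0.85 = 6123.2 / 186.48 × 0.85 ≈ 27.9 mL/min
CrCl ≈ 28 mL/min → bracket 10–44 mL/min.
55% of 800 mg = 440 mg

440 mg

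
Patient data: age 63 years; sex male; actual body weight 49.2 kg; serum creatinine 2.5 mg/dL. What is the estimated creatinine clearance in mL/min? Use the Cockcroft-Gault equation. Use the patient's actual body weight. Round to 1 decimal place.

21.0 mL/min

CrCl = (140 − 63) × 49.2 / (72 × 2.5) = 3788.4 / 180.00 ≈ 21.0 mL/min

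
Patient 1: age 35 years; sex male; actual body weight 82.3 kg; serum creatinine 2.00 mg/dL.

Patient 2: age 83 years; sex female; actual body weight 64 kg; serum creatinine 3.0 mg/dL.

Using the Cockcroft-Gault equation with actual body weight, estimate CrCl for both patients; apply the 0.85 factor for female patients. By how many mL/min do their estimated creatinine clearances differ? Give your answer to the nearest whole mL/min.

Patient 1: CrCl = (140 − 35) × 82.3 / (72 × 2) = 8641.5 / 144.00 ≈ 60.0 mL/min
Patient 2: CrCl = (140 − 83) × 64 / (72 × 3) × 0.85 = 3648.0 / 216.00 × 0.85 ≈ 14.4 mL/min
|60.0 − 14.4| = 45.6 mL/min

46 mL/min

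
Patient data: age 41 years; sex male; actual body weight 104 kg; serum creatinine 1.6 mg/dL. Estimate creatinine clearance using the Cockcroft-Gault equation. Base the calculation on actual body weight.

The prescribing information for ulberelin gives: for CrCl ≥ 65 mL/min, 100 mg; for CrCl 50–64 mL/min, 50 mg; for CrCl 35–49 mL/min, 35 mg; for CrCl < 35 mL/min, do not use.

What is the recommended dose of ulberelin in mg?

CrCl = (140 − 41) × 104 / (72 × 1.6) = 10296.0 / 115.20 ≈ 89.4 mL/min
CrCl ≈ 89 mL/min → bracket ≥ 65 mL/min.
Dose for this bracket: 100 mg.

100 mg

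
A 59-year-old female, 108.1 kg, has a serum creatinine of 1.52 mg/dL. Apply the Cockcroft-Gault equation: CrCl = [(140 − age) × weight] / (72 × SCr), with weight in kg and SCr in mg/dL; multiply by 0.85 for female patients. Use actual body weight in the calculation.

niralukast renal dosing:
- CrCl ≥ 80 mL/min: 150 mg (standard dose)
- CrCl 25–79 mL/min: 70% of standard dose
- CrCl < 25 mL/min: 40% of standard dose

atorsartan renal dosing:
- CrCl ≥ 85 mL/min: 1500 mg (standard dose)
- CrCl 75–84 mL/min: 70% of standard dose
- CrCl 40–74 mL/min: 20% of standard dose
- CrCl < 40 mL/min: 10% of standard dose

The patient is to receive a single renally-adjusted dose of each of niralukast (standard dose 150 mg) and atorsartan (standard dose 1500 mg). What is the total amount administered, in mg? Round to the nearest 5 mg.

405 mg

CrCl = (140 − 59) × 108.1 / (72 × 1.52) × 0.85 = 8756.1 / 109.44 × 0.85 ≈ 68.0 mL/min
CrCl ≈ 68 mL/min.
niralukast: 25–79 mL/min → 70% of 150 mg = 105 mg.
atorsartan: 40–74 mL/min → 20% of 1500 mg = 300 mg.
Total = 105 + 300 = 405 mg.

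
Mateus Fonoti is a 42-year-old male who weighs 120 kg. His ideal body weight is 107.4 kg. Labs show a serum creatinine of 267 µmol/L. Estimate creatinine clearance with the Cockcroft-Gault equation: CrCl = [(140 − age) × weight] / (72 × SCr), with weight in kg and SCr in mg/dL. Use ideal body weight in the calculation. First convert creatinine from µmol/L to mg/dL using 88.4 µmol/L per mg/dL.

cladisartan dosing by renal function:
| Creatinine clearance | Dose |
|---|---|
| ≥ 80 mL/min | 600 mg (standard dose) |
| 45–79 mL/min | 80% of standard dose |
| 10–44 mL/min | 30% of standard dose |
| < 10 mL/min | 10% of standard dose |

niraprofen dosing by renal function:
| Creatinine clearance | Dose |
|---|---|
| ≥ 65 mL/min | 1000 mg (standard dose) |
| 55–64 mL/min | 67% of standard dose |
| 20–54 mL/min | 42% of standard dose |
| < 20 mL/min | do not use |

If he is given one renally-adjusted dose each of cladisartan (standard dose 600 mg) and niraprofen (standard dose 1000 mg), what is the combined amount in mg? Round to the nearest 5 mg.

SCr = 267 / 88.4 = 3.02 mg/dL
CrCl = (140 − 42) × 107.4 / (72 × 3.02) = 10525.2 / 217.44 ≈ 48.4 mL/min
CrCl ≈ 48 mL/min.
cladisartan: 45–79 mL/min → 80% of 600 mg = 480 mg.
niraprofen: 20–54 mL/min → 42% of 1000 mg = 420 mg.
Total = 480 + 420 = 900 mg.

900 mg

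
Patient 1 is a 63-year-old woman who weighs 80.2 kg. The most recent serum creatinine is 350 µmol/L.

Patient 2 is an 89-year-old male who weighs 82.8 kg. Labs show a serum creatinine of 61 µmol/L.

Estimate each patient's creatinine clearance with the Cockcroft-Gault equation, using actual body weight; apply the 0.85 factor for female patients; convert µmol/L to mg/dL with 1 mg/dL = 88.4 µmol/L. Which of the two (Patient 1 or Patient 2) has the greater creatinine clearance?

Patient 2

Patient 1: SCr = 350 / 88.4 = 3.959 mg/dL
Patient 1: CrCl = (140 − 63) × 80.2 / (72 × 3.959) × 0.85 = 6175.4 / 285.05 × 0.85 ≈ 18.4 mL/min
Patient 2: SCr = 61 / 88.4 = 0.69 mg/dL
Patient 2: CrCl = (140 − 89) × 82.8 / (72 × 0.69) = 4222.8 / 49.68 ≈ 85.0 mL/min
18.4 vs 85.0 mL/min → Patient 2 is higher.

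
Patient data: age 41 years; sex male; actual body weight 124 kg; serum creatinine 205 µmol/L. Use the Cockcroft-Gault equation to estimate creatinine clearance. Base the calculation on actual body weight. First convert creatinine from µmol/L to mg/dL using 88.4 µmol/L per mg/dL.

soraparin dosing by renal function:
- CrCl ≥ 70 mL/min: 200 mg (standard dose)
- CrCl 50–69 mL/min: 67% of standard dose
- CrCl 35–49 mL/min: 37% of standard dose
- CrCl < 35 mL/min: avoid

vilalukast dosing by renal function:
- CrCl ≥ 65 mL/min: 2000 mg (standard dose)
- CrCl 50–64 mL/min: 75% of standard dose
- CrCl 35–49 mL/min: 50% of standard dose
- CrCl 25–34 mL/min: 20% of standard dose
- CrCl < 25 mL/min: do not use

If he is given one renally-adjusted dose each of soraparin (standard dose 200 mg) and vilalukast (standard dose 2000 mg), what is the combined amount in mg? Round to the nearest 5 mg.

2200 mg

SCr = 205 / 88.4 = 2.319 mg/dL
CrCl = (140 − 41) × 124 / (72 × 2.319) = 12276.0 / 166.97 ≈ 73.5 mL/min
CrCl ≈ 74 mL/min.
soraparin: ≥ 70 mL/min → 100% of 200 mg = 200 mg.
vilalukast: ≥ 65 mL/min → 100% of 2000 mg = 2000 mg.
Total = 200 + 2000 = 2200 mg.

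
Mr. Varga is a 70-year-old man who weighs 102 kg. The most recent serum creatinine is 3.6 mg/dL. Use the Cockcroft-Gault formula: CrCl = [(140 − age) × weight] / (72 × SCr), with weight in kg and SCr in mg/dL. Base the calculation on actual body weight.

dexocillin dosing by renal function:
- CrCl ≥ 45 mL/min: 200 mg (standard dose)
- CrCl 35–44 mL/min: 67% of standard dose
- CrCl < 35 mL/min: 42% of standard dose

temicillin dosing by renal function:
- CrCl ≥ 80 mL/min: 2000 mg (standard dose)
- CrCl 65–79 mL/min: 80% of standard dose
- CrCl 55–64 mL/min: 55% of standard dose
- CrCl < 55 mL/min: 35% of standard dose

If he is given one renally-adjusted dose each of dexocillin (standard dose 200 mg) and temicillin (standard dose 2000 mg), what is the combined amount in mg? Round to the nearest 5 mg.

CrCl = (140 − 70) × 102 / (72 × 3.6) = 7140.0 / 259.20 ≈ 27.5 mL/min
CrCl ≈ 28 mL/min.
dexocillin: < 35 mL/min → 42% of 200 mg = 84 mg.
temicillin: < 55 mL/min → 35% of 2000 mg = 700 mg.
Total = 84 + 700 = 784 mg.

785 mg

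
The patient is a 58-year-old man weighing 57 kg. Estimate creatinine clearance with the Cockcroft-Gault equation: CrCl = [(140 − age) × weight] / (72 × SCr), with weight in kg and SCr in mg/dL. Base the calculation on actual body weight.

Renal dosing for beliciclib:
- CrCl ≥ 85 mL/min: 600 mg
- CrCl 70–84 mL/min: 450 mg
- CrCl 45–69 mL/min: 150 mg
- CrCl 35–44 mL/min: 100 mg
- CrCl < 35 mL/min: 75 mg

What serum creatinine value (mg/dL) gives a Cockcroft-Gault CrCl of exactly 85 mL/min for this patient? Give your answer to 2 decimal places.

0.76 mg/dL

Standard dose requires CrCl ≥ 85 mL/min.
Set (140 − 58) × 57 / (72 × SCr) = 85
SCr = (140 − 58) × 57 / (72 × 85) = 0.764 mg/dL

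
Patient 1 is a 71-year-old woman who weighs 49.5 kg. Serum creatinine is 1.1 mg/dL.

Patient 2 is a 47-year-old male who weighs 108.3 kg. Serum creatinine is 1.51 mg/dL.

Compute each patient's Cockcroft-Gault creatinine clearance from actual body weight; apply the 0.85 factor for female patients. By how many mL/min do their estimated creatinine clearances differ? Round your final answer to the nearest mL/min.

Patient 1: CrCl = (140 − 71) × 49.5 / (72 × 1.1) × 0.85 = 3415.5 / 79.20 × 0.85 ≈ 36.7 mL/min
Patient 2: CrCl = (140 − 47) × 108.3 / (72 × 1.51) = 10071.9 / 108.72 ≈ 92.6 mL/min
|36.7 − 92.6| = 55.9 mL/min

56 mL/min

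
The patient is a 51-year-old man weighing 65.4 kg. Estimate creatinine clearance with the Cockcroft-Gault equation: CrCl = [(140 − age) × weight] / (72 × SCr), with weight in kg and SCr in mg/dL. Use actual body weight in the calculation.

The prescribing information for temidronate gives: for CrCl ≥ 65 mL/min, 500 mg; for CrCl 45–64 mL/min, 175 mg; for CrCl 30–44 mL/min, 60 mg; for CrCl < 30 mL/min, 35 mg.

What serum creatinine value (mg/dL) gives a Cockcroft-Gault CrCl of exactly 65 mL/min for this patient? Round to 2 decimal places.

Standard dose requires CrCl ≥ 65 mL/min.
Set (140 − 51) × 65.4 / (72 × SCr) = 65
SCr = (140 − 51) × 65.4 / (72 × 65) = 1.244 mg/dL

1.24 mg/dL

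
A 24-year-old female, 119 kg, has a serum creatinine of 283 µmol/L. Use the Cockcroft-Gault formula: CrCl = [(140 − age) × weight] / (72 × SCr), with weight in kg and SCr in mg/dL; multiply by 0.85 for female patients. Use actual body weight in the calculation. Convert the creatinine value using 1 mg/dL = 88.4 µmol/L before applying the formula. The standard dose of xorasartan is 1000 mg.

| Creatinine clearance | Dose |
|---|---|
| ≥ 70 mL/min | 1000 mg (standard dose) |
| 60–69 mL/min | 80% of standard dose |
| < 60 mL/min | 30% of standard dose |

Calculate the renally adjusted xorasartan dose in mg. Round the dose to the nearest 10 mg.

SCr = 283 / 88.4 = 3.201 mg/dL
CrCl = (140 − 24) × 119 / (72 × 3.201) × 0.85 = 13804.0 / 230.47 × 0.85 ≈ 50.9 mL/min
CrCl ≈ 51 mL/min → bracket < 60 mL/min.
30% of 1000 mg = 300 mg

300 mg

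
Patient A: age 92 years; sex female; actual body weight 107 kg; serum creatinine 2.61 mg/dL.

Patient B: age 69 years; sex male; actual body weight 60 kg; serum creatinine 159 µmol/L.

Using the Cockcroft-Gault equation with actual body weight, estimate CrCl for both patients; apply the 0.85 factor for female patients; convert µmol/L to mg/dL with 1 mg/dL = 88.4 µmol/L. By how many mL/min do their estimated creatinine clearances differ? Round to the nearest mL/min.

Patient A: CrCl = (140 − 92) × 107 / (72 × 2.61) × 0.85 = 5136.0 / 187.92 × 0.85 ≈ 23.2 mL/min
Patient B: SCr = 159 / 88.4 = 1.799 mg/dL
Patient B: CrCl = (140 − 69) × 60 / (72 × 1.799) = 4260.0 / 129.53 ≈ 32.9 mL/min
|23.2 − 32.9| = 9.7 mL/min

10 mL/min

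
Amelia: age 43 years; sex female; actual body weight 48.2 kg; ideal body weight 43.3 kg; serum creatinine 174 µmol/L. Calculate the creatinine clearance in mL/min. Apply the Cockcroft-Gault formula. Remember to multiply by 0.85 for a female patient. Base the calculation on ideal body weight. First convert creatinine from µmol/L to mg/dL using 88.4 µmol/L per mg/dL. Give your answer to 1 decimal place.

25.2 mL/min

SCr = 174 / 88.4 = 1.968 mg/dL
CrCl = (140 − 43) × 43.3 / (72 × 1.968) × 0.85 = 4200.1 / 141.70 × 0.85 ≈ 25.2 mL/min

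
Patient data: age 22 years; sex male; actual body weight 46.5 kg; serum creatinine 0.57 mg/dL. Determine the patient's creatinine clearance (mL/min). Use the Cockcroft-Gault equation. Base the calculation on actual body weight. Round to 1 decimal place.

133.7 mL/min

CrCl = (140 − 22) × 46.5 / (72 × 0.57) = 5487.0 / 41.04 ≈ 133.7 mL/min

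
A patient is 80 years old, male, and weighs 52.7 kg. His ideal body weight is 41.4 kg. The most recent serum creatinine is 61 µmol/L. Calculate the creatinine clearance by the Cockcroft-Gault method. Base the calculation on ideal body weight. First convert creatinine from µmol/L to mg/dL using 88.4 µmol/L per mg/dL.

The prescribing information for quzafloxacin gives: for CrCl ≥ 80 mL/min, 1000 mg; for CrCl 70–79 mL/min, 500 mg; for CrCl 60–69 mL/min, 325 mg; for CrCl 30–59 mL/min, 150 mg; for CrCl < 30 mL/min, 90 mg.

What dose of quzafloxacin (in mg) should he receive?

150 mg

SCr = 61 / 88.4 = 0.69 mg/dL
CrCl = (140 − 80) × 41.4 / (72 × 0.69) = 2484.0 / 49.68 ≈ 50.0 mL/min
CrCl ≈ 50 mL/min → bracket 30–59 mL/min.
Dose for this bracket: 150 mg.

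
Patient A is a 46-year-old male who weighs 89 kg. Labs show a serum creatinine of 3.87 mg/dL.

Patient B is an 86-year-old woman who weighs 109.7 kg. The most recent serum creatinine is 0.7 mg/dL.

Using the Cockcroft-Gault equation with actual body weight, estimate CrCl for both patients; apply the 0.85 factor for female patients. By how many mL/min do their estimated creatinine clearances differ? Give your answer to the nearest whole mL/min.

Patient A: CrCl = (140 − 46) × 89 / (72 × 3.87) = 8366.0 / 278.64 ≈ 30.0 mL/min
Patient B: CrCl = (140 − 86) × 109.7 / (72 × 0.7) × 0.85 = 5923.8 / 50.40 × 0.85 ≈ 99.9 mL/min
|30.0 − 99.9| = 69.9 mL/min

70 mL/min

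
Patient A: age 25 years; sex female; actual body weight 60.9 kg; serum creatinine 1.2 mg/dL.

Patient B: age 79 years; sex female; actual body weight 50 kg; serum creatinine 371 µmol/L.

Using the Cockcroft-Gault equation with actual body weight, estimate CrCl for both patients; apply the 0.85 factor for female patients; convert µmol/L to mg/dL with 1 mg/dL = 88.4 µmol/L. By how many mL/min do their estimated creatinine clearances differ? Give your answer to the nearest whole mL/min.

Patient A: CrCl = (140 − 25) × 60.9 / (72 × 1.2) × 0.85 = 7003.5 / 86.40 × 0.85 ≈ 68.9 mL/min
Patient B: SCr = 371 / 88.4 = 4.197 mg/dL
Patient B: CrCl = (140 − 79) × 50 / (72 × 4.197) × 0.85 = 3050.0 / 302.18 × 0.85 ≈ 8.6 mL/min
|68.9 − 8.6| = 60.3 mL/min

60 mL/min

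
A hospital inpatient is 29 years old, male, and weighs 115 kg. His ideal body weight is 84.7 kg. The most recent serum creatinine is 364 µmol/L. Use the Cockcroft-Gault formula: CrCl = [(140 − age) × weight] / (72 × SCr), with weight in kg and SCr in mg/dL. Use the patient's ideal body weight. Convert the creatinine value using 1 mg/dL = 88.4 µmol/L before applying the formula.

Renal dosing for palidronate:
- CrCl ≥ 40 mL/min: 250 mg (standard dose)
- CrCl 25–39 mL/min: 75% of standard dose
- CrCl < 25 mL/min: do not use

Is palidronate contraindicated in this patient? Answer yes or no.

no

SCr = 364 / 88.4 = 4.118 mg/dL
CrCl = (140 − 29) × 84.7 / (72 × 4.118) = 9401.7 / 296.50 ≈ 31.7 mL/min
CrCl ≈ 32 mL/min, which is ≥ 25 mL/min.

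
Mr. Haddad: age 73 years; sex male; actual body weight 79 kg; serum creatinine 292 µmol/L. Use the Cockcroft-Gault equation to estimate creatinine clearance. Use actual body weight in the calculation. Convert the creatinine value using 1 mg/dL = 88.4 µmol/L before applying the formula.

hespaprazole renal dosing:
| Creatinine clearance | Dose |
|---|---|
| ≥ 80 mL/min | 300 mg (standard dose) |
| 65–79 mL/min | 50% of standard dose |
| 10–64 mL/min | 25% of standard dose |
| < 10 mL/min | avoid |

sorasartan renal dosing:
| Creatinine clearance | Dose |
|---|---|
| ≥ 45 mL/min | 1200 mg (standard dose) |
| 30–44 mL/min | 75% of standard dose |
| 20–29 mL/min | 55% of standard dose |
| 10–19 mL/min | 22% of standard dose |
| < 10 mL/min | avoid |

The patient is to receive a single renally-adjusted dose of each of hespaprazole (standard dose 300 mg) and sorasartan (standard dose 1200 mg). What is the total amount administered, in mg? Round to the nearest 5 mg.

SCr = 292 / 88.4 = 3.303 mg/dL
CrCl = (140 − 73) × 79 / (72 × 3.303) = 5293.0 / 237.82 ≈ 22.3 mL/min
CrCl ≈ 22 mL/min.
hespaprazole: 10–64 mL/min → 25% of 300 mg = 75 mg.
sorasartan: 20–29 mL/min → 55% of 1200 mg = 660 mg.
Total = 75 + 660 = 735 mg.

735 mg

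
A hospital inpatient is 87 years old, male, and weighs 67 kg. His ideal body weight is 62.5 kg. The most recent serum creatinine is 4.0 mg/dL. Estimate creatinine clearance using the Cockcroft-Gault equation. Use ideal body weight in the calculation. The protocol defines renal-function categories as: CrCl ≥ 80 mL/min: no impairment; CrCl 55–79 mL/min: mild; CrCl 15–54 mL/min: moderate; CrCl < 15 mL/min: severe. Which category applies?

CrCl = (140 − 87) × 62.5 / (72 × 4) = 3312.5 / 288.00 ≈ 11.5 mL/min
12 mL/min falls in the 'severe' range.

severe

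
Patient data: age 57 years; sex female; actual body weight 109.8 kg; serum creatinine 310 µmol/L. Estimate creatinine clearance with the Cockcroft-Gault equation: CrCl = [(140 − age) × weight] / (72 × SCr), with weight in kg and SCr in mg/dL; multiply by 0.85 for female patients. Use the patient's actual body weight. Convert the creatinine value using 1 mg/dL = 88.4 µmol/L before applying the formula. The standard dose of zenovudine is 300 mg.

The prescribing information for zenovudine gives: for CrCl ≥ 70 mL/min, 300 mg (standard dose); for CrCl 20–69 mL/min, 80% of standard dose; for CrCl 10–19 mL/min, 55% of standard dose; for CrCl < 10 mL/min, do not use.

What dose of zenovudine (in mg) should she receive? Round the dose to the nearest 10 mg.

SCr = 310 / 88.4 = 3.507 mg/dL
CrCl = (140 − 57) × 109.8 / (72 × 3.507) × 0.85 = 9113.4 / 252.50 × 0.85 ≈ 30.7 mL/min
CrCl ≈ 31 mL/min → bracket 20–69 mL/min.
80% of 300 mg = 240 mg

240 mg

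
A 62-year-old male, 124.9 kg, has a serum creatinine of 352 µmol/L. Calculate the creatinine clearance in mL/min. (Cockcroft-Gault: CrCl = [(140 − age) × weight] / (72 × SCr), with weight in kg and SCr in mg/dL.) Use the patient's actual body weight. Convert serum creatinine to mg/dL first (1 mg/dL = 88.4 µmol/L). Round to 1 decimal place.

SCr = 352 / 88.4 = 3.982 mg/dL
CrCl = (140 − 62) × 124.9 / (72 × 3.982) = 9742.2 / 286.70 ≈ 34.0 mL/min

34.0 mL/min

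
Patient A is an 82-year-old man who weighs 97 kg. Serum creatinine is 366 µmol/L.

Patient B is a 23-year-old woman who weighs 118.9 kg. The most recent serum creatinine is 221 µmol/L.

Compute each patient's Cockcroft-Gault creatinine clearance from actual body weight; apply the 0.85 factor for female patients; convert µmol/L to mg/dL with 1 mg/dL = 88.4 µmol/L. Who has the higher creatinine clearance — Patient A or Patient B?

Patient A: SCr = 366 / 88.4 = 4.14 mg/dL
Patient A: CrCl = (140 − 82) × 97 / (72 × 4.14) = 5626.0 / 298.08 ≈ 18.9 mL/min
Patient B: SCr = 221 / 88.4 = 2.5 mg/dL
Patient B: CrCl = (140 − 23) × 118.9 / (72 × 2.5) × 0.85 = 13911.3 / 180.00 × 0.85 ≈ 65.7 mL/min
18.9 vs 65.7 mL/min → Patient B is higher.

Patient B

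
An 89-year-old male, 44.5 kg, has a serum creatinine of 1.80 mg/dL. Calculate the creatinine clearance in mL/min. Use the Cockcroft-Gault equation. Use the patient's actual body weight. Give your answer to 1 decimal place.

17.5 mL/min

CrCl = (140 − 89) × 44.5 / (72 × 1.8) = 2269.5 / 129.60 ≈ 17.5 mL/min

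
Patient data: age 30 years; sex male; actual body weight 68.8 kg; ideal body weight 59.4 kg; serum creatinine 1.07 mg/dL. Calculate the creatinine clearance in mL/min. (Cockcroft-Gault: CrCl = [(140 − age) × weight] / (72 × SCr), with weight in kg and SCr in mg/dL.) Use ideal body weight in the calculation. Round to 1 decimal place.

CrCl = (140 − 30) × 59.4 / (72 × 1.07) = 6534.0 / 77.04 ≈ 84.8 mL/min

84.8 mL/min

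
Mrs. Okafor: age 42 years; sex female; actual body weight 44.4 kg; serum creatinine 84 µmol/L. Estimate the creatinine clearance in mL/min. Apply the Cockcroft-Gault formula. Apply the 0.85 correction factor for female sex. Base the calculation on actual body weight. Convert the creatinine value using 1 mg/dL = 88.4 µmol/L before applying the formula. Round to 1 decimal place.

54.1 mL/min

SCr = 84 / 88.4 = 0.95 mg/dL
CrCl = (140 − 42) × 44.4 / (72 × 0.95) × 0.85 = 4351.2 / 68.40 × 0.85 ≈ 54.1 mL/min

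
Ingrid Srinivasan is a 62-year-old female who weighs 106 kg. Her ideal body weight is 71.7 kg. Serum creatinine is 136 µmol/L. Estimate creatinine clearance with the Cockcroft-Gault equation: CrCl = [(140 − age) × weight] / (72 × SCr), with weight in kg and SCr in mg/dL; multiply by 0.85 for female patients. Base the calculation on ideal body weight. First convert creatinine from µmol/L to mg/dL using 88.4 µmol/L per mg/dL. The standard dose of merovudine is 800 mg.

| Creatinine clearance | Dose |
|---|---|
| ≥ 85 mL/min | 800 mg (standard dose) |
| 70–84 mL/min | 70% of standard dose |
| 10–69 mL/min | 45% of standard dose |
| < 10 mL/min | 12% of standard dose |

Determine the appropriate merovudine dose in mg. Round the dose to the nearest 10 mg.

360 mg

SCr = 136 / 88.4 = 1.538 mg/dL
CrCl = (140 − 62) × 71.7 / (72 × 1.538) × 0.85 = 5592.6 / 110.74 × 0.85 ≈ 42.9 mL/min
CrCl ≈ 43 mL/min → bracket 10–69 mL/min.
45% of 800 mg = 360 mg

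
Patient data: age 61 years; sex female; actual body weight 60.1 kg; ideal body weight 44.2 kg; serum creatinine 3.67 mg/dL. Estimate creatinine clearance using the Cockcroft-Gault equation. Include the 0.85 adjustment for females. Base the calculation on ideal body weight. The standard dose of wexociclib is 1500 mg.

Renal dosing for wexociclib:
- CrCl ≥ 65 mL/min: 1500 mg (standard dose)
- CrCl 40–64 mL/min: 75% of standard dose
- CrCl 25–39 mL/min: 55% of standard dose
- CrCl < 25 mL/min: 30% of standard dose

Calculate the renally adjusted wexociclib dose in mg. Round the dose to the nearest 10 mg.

450 mg

CrCl = (140 − 61) × 44.2 / (72 × 3.67) × 0.85 = 3491.8 / 264.24 × 0.85 ≈ 11.2 mL/min
CrCl ≈ 11 mL/min → bracket < 25 mL/min.
30% of 1500 mg = 450 mg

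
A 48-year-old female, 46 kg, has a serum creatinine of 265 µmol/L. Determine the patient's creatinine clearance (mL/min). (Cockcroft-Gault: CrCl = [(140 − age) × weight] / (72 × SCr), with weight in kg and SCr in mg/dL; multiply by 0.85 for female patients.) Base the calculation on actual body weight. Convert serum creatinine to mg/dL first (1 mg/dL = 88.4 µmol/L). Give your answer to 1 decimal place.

16.7 mL/min

SCr = 265 / 88.4 = 2.998 mg/dL
CrCl = (140 − 48) × 46 / (72 × 2.998) × 0.85 = 4232.0 / 215.86 × 0.85 ≈ 16.7 mL/min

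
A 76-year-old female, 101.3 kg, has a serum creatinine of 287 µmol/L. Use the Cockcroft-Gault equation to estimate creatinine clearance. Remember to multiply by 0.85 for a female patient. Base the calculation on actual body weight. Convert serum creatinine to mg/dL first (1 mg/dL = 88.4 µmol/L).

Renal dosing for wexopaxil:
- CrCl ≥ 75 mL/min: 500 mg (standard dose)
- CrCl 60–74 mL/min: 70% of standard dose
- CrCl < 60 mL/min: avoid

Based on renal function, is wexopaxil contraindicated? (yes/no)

yes

SCr = 287 / 88.4 = 3.247 mg/dL
CrCl = (140 − 76) × 101.3 / (72 × 3.247) × 0.85 = 6483.2 / 233.78 × 0.85 ≈ 23.6 mL/min
CrCl ≈ 24 mL/min, which is < 60 mL/min.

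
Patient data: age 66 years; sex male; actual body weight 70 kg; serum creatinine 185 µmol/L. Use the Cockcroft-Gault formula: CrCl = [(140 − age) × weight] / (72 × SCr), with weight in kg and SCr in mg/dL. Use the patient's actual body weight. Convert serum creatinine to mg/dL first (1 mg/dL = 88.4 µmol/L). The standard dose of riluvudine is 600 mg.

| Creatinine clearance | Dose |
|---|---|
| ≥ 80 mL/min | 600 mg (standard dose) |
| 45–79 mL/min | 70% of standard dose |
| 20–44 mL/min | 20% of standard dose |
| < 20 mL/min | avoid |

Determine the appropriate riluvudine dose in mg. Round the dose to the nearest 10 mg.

SCr = 185 / 88.4 = 2.093 mg/dL
CrCl = (140 − 66) × 70 / (72 × 2.093) = 5180.0 / 150.70 ≈ 34.4 mL/min
CrCl ≈ 34 mL/min → bracket 20–44 mL/min.
20% of 600 mg = 120 mg

120 mg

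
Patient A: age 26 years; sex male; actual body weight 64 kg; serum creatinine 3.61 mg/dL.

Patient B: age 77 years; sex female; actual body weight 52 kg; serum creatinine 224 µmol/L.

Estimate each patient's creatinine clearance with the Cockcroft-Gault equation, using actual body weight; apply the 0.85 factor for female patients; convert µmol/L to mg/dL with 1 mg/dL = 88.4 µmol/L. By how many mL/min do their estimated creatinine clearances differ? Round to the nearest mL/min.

13 mL/min

Patient A: CrCl = (140 − 26) × 64 / (72 × 3.61) = 7296.0 / 259.92 ≈ 28.1 mL/min
Patient B: SCr = 224 / 88.4 = 2.534 mg/dL
Patient B: CrCl = (140 − 77) × 52 / (72 × 2.534) × 0.85 = 3276.0 / 182.45 × 0.85 ≈ 15.3 mL/min
|28.1 − 15.3| = 12.8 mL/min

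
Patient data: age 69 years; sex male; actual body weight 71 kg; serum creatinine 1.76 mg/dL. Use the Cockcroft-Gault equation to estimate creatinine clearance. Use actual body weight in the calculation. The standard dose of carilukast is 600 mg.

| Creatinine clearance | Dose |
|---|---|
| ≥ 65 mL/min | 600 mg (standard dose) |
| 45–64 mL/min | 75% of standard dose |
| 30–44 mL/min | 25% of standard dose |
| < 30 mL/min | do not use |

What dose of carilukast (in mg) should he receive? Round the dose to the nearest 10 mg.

CrCl = (140 − 69) × 71 / (72 × 1.76) = 5041.0 / 126.72 ≈ 39.8 mL/min
CrCl ≈ 40 mL/min → bracket 30–44 mL/min.
25% of 600 mg = 150 mg

150 mg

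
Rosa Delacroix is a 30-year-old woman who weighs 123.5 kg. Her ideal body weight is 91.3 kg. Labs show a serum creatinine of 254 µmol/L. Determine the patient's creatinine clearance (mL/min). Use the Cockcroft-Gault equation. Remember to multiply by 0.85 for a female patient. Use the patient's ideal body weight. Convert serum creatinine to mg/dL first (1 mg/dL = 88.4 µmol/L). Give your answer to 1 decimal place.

SCr = 254 / 88.4 = 2.873 mg/dL
CrCl = (140 − 30) × 91.3 / (72 × 2.873) × 0.85 = 10043.0 / 206.86 × 0.85 ≈ 41.3 mL/min

41.3 mL/min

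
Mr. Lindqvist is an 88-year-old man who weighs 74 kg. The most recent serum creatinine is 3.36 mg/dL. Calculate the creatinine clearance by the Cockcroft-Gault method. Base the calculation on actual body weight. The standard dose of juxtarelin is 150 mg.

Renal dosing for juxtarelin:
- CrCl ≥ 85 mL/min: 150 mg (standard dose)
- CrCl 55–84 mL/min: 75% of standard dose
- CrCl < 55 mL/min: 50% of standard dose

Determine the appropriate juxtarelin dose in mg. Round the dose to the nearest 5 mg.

CrCl = (140 − 88) × 74 / (72 × 3.36) = 3848.0 / 241.92 ≈ 15.9 mL/min
CrCl ≈ 16 mL/min → bracket < 55 mL/min.
50% of 150 mg = 75 mg

75 mg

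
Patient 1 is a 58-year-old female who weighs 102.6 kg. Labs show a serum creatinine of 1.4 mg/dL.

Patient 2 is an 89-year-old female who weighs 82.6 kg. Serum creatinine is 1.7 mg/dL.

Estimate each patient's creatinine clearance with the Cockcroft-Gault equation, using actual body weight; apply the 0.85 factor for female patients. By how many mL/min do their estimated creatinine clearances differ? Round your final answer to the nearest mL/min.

42 mL/min

Patient 1: CrCl = (140 − 58) × 102.6 / (72 × 1.4) × 0.85 = 8413.2 / 100.80 × 0.85 ≈ 70.9 mL/min
Patient 2: CrCl = (140 − 89) × 82.6 / (72 × 1.7) × 0.85 = 4212.6 / 122.40 × 0.85 ≈ 29.3 mL/min
|70.9 − 29.3| = 41.6 mL/min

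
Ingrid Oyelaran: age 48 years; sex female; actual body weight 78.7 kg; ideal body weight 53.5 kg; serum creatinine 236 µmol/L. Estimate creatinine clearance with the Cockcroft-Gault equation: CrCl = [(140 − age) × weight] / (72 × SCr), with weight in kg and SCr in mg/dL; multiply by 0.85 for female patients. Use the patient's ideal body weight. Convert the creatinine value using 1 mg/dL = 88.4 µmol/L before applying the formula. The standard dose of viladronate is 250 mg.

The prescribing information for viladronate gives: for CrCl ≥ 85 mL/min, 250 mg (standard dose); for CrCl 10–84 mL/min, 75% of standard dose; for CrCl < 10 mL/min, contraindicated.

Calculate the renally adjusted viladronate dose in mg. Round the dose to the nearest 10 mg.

SCr = 236 / 88.4 = 2.67 mg/dL
CrCl = (140 − 48) × 53.5 / (72 × 2.67) × 0.85 = 4922.0 / 192.24 × 0.85 ≈ 21.8 mL/min
CrCl ≈ 22 mL/min → bracket 10–84 mL/min.
75% of 250 mg = 187.5 mg → 190 mg

190 mg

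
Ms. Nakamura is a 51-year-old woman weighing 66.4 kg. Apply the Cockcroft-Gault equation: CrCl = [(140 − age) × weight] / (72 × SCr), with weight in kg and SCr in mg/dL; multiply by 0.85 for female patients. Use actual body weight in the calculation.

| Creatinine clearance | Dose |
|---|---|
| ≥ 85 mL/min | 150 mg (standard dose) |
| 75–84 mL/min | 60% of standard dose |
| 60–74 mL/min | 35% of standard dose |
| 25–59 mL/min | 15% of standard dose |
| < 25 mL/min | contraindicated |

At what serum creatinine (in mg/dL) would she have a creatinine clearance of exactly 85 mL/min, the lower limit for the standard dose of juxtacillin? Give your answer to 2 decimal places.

Standard dose requires CrCl ≥ 85 mL/min.
Set (140 − 51) × 66.4 × 0.85 / (72 × SCr) = 85
SCr = (140 − 51) × 66.4 × 0.85 / (72 × 85) = 0.821 mg/dL

0.82 mg/dL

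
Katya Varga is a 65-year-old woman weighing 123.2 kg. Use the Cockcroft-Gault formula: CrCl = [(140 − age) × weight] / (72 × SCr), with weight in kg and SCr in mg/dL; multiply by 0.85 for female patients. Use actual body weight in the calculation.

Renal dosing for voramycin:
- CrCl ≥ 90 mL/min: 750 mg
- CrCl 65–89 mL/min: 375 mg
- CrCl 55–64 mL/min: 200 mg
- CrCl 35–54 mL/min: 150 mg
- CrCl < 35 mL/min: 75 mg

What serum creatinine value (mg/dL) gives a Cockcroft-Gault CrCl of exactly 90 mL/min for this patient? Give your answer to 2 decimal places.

Standard dose requires CrCl ≥ 90 mL/min.
Set (140 − 65) × 123.2 × 0.85 / (72 × SCr) = 90
SCr = (140 − 65) × 123.2 × 0.85 / (72 × 90) = 1.212 mg/dL

1.21 mg/dL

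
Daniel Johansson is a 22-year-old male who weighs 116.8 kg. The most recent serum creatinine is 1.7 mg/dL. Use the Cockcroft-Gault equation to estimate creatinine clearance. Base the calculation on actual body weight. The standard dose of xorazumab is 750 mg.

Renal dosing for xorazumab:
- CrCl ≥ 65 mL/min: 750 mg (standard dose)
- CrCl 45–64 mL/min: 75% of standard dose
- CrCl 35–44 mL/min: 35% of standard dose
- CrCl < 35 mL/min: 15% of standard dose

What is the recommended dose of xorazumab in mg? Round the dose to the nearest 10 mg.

CrCl = (140 − 22) × 116.8 / (72 × 1.7) = 13782.4 / 122.40 ≈ 112.6 mL/min
CrCl ≈ 113 mL/min → bracket ≥ 65 mL/min.
100% of 750 mg = 750 mg

750 mg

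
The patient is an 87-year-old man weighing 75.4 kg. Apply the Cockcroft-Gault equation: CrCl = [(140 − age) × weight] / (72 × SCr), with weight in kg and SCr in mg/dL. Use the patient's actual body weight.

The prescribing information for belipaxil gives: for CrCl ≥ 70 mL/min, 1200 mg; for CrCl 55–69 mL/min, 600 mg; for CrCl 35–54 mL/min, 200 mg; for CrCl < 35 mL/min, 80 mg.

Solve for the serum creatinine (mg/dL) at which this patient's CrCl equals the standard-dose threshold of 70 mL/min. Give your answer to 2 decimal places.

Standard dose requires CrCl ≥ 70 mL/min.
Set (140 − 87) × 75.4 / (72 × SCr) = 70
SCr = (140 − 87) × 75.4 / (72 × 70) = 0.793 mg/dL

0.79 mg/dL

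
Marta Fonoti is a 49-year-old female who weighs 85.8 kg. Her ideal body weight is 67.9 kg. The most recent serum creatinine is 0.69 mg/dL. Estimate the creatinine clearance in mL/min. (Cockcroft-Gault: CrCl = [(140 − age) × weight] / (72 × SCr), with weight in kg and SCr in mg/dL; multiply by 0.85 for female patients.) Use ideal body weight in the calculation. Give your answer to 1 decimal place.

105.7 mL/min

CrCl = (140 − 49) × 67.9 / (72 × 0.69) × 0.85 = 6178.9 / 49.68 × 0.85 ≈ 105.7 mL/min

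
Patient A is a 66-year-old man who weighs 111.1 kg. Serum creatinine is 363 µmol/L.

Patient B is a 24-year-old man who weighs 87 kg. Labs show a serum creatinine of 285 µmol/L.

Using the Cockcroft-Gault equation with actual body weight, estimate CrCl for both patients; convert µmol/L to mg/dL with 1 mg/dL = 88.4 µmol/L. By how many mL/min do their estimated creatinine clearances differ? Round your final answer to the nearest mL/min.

16 mL/min

Patient A: SCr = 363 / 88.4 = 4.106 mg/dL
Patient A: CrCl = (140 − 66) × 111.1 / (72 × 4.106) = 8221.4 / 295.63 ≈ 27.8 mL/min
Patient B: SCr = 285 / 88.4 = 3.224 mg/dL
Patient B: CrCl = (140 − 24) × 87 / (72 × 3.224) = 10092.0 / 232.13 ≈ 43.5 mL/min
|27.8 − 43.5| = 15.7 mL/min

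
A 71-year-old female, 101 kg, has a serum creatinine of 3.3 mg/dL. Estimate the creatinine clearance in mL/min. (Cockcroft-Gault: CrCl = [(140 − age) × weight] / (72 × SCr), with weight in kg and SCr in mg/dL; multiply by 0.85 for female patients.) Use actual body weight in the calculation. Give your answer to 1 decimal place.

24.9 mL/min

CrCl = (140 − 71) × 101 / (72 × 3.3) × 0.85 = 6969.0 / 237.60 × 0.85 ≈ 24.9 mL/min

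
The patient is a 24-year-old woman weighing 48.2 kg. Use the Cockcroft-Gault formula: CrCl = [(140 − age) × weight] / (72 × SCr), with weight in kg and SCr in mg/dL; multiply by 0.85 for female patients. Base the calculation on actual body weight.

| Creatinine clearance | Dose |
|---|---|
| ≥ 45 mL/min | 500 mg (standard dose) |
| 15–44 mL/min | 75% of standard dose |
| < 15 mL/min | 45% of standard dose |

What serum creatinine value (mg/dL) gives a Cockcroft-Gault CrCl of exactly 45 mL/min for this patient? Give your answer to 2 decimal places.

Standard dose requires CrCl ≥ 45 mL/min.
Set (140 − 24) × 48.2 × 0.85 / (72 × SCr) = 45
SCr = (140 − 24) × 48.2 × 0.85 / (72 × 45) = 1.467 mg/dL

1.47 mg/dL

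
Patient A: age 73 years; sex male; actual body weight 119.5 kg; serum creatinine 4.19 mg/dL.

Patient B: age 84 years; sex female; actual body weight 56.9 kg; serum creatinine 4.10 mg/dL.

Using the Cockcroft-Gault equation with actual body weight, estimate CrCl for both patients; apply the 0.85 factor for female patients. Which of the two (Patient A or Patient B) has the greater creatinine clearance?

Patient A

Patient A: CrCl = (140 − 73) × 119.5 / (72 × 4.19) = 8006.5 / 301.68 ≈ 26.5 mL/min
Patient B: CrCl = (140 − 84) × 56.9 / (72 × 4.1) × 0.85 = 3186.4 / 295.20 × 0.85 ≈ 9.2 mL/min
26.5 vs 9.2 mL/min → Patient A is higher.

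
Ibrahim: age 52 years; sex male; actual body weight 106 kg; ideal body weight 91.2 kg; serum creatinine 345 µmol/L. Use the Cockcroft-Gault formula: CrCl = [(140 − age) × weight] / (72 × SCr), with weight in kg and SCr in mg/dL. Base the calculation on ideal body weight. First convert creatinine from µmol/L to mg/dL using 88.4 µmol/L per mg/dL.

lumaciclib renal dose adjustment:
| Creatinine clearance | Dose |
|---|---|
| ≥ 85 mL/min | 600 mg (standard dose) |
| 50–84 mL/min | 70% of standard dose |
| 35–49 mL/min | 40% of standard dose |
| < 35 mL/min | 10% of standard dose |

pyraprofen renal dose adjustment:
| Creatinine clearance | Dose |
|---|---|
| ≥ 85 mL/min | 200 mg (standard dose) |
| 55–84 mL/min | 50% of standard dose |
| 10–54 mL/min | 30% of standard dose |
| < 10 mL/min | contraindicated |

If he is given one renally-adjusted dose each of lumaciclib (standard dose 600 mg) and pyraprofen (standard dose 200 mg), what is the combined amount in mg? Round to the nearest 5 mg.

SCr = 345 / 88.4 = 3.903 mg/dL
CrCl = (140 − 52) × 91.2 / (72 × 3.903) = 8025.6 / 281.02 ≈ 28.6 mL/min
CrCl ≈ 29 mL/min.
lumaciclib: < 35 mL/min → 10% of 600 mg = 60 mg.
pyraprofen: 10–54 mL/min → 30% of 200 mg = 60 mg.
Total = 60 + 60 = 120 mg.

120 mg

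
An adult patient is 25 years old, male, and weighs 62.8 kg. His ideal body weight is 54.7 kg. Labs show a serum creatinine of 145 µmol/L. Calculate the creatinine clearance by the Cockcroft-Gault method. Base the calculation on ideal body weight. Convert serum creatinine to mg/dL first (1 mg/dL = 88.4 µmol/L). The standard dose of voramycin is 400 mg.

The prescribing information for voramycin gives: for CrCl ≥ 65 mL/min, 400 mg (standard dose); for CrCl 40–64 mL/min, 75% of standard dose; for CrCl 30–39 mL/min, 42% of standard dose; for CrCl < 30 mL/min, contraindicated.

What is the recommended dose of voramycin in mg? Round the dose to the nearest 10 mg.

300 mg

SCr = 145 / 88.4 = 1.64 mg/dL
CrCl = (140 − 25) × 54.7 / (72 × 1.64) = 6290.5 / 118.08 ≈ 53.3 mL/min
CrCl ≈ 53 mL/min → bracket 40–64 mL/min.
75% of 400 mg = 300 mg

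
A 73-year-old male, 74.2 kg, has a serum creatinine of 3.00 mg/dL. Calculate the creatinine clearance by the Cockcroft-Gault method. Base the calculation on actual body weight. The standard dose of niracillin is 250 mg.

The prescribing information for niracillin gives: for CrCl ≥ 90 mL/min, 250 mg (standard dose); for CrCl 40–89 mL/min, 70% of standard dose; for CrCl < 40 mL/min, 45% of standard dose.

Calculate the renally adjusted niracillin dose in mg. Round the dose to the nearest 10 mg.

110 mg

CrCl = (140 − 73) × 74.2 / (72 × 3) = 4971.4 / 216.00 ≈ 23.0 mL/min
CrCl ≈ 23 mL/min → bracket < 40 mL/min.
45% of 250 mg = 112.5 mg → 110 mg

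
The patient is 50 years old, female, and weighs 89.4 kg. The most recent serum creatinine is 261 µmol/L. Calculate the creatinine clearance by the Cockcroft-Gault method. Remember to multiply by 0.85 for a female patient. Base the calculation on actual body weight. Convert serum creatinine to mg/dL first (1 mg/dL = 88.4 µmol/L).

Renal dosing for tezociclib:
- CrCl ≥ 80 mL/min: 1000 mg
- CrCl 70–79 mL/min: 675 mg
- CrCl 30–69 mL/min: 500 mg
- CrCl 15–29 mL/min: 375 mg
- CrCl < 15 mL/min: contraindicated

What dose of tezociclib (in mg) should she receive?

500 mg

SCr = 261 / 88.4 = 2.952 mg/dL
CrCl = (140 − 50) × 89.4 / (72 × 2.952) × 0.85 = 8046.0 / 212.54 × 0.85 ≈ 32.2 mL/min
CrCl ≈ 32 mL/min → bracket 30–69 mL/min.
Dose for this bracket: 500 mg.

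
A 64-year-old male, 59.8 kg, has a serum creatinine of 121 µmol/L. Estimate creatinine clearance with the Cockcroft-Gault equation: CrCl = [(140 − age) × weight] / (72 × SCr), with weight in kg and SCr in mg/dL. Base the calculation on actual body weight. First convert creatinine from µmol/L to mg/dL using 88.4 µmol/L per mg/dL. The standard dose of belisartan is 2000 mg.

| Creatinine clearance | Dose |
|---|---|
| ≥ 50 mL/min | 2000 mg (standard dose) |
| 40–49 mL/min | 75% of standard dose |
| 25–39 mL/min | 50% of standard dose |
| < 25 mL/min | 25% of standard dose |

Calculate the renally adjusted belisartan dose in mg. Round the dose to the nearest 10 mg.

1500 mg

SCr = 121 / 88.4 = 1.369 mg/dL
CrCl = (140 − 64) × 59.8 / (72 × 1.369) = 4544.8 / 98.57 ≈ 46.1 mL/min
CrCl ≈ 46 mL/min → bracket 40–49 mL/min.
75% of 2000 mg = 1500 mg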